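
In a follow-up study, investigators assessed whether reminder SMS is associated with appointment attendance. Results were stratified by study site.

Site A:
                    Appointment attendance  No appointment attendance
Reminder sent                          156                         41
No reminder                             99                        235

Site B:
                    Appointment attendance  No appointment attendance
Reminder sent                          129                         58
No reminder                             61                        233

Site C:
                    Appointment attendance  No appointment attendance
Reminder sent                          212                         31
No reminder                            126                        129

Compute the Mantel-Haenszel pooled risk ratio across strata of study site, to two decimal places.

RR_MH = Σ(aᵢ·n₀ᵢ/nᵢ) / Σ(cᵢ·n₁ᵢ/nᵢ), with n₁ᵢ = aᵢ+bᵢ (exposed), n₀ᵢ = cᵢ+dᵢ (unexposed), nᵢ = n₁ᵢ+n₀ᵢ.
Stratum 1 (Site A): n₁ = 197, n₀ = 334, n = 531; a·n₀/n = 156·334/531 = 98.1243; c·n₁/n = 99·197/531 = 36.7288
Stratum 2 (Site B): n₁ = 187, n₀ = 294, n = 481; a·n₀/n = 129·294/481 = 78.8482; c·n₁/n = 61·187/481 = 23.7152
Stratum 3 (Site C): n₁ = 243, n₀ = 255, n = 498; a·n₀/n = 212·255/498 = 108.5542; c·n₁/n = 126·243/498 = 61.4819
RR_MH = (98.1243 + 78.8482 + 108.5542) / (36.7288 + 23.7152 + 61.4819) = 285.5267 / 121.9259 = 2.34181

2.34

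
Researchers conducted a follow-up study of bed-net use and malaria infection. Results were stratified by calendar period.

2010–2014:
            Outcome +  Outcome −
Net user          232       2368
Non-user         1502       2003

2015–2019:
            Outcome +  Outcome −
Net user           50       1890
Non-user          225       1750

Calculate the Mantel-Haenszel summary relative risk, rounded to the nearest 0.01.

0.21

RR_MH = Σ(aᵢ·n₀ᵢ/nᵢ) / Σ(cᵢ·n₁ᵢ/nᵢ), with n₁ᵢ = aᵢ+bᵢ (exposed), n₀ᵢ = cᵢ+dᵢ (unexposed), nᵢ = n₁ᵢ+n₀ᵢ.
Stratum 1 (2010–2014): n₁ = 2600, n₀ = 3505, n = 6105; a·n₀/n = 232·3505/6105 = 133.1957; c·n₁/n = 1502·2600/6105 = 639.6724
Stratum 2 (2015–2019): n₁ = 1940, n₀ = 1975, n = 3915; a·n₀/n = 50·1975/3915 = 25.2235; c·n₁/n = 225·1940/3915 = 111.4943
RR_MH = (133.1957 + 25.2235) / (639.6724 + 111.4943) = 158.4192 / 751.1667 = 0.21090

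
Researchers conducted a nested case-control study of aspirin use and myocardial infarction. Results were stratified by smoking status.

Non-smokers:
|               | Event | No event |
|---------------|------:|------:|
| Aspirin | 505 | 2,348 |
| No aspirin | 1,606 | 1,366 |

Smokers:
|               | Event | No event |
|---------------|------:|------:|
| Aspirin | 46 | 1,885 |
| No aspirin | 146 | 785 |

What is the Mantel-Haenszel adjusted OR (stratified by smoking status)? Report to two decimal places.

OR_MH = Σ(aᵢdᵢ/nᵢ) / Σ(bᵢcᵢ/nᵢ), where nᵢ is the stratum total.
Stratum 1 (Non-smokers): n = 5825; a·d/n = 505·1366/5825 = 118.4258; b·c/n = 2348·1606/5825 = 647.3627
Stratum 2 (Smokers): n = 2862; a·d/n = 46·785/2862 = 12.6171; b·c/n = 1885·146/2862 = 96.1600
OR_MH = (118.4258 + 12.6171) / (647.3627 + 96.1600) = 131.0428 / 743.5228 = 0.17625

0.18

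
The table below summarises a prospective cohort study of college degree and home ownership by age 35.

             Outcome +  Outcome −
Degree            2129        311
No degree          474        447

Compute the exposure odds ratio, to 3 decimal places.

6.456

Cells: a = 2129, b = 311, c = 474, d = 447.
OR = (a·d)/(b·c) = (2129 × 447) / (311 × 474) = 951663 / 147414 = 6.45572
The odds of home ownership by age 35 are about 6.46 times as high in the degree group.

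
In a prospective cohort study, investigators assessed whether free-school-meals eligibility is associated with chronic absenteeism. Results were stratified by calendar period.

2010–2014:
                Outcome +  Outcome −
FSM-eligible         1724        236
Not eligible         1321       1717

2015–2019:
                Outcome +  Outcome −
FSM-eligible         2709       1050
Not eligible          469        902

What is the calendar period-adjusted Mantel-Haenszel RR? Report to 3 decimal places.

RR_MH = Σ(aᵢ·n₀ᵢ/nᵢ) / Σ(cᵢ·n₁ᵢ/nᵢ), with n₁ᵢ = aᵢ+bᵢ (exposed), n₀ᵢ = cᵢ+dᵢ (unexposed), nᵢ = n₁ᵢ+n₀ᵢ.
Stratum 1 (2010–2014): n₁ = 1960, n₀ = 3038, n = 4998; a·n₀/n = 1724·3038/4998 = 1047.9216; c·n₁/n = 1321·1960/4998 = 518.0392
Stratum 2 (2015–2019): n₁ = 3759, n₀ = 1371, n = 5130; a·n₀/n = 2709·1371/5130 = 723.9842; c·n₁/n = 469·3759/5130 = 343.6591
RR_MH = (1047.9216 + 723.9842) / (518.0392 + 343.6591) = 1771.9058 / 861.6983 = 2.05629

2.056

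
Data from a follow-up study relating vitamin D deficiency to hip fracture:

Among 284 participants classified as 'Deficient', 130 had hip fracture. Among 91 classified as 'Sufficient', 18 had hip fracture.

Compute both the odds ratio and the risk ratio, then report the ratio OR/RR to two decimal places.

From the description: a = 130, b = 154, c = 18, d = 73.
OR = (130·73)/(154·18) = 9490/2772 = 3.42352
Risk in exposed = 130/284 = 0.45775; risk in unexposed = 18/91 = 0.19780; RR = 2.31416
OR/RR = 3.42352 / 2.31416 = 1.47938
The outcome is not rare, so the OR lies further from 1 than the RR.

1.48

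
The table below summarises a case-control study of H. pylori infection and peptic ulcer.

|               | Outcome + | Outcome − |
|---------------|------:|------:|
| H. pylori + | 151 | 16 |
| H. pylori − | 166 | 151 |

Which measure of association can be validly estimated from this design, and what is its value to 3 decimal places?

8.585

Cells: a = 151, b = 16, c = 166, d = 151.
This is a case-control study: participants were sampled on outcome status, so risks in the source population cannot be estimated directly — relative risk is not valid here. The odds ratio is the appropriate measure.
OR = (a·d)/(b·c) = (151 × 151) / (16 × 166) = 22801 / 2656 = 8.58471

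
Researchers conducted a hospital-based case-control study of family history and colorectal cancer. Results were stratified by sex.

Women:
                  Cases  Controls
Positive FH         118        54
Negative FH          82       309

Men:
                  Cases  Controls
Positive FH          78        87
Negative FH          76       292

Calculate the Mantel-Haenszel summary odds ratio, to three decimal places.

5.303

OR_MH = Σ(aᵢdᵢ/nᵢ) / Σ(bᵢcᵢ/nᵢ), where nᵢ is the stratum total.
Stratum 1 (Women): n = 563; a·d/n = 118·309/563 = 64.7638; b·c/n = 54·82/563 = 7.8650
Stratum 2 (Men): n = 533; a·d/n = 78·292/533 = 42.7317; b·c/n = 87·76/533 = 12.4053
OR_MH = (64.7638 + 42.7317) / (7.8650 + 12.4053) = 107.4955 / 20.2703 = 5.30311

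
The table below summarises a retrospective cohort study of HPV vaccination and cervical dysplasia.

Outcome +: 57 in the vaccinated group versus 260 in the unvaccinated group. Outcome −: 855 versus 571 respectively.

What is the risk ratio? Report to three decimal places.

From the description: a = 57, b = 855, c = 260, d = 571.
Risk in exposed = 57/912 = 0.06250; risk in unexposed = 260/831 = 0.31288.
RR = 0.06250 / 0.31288 = 0.19976
The risk is 80% lower among the exposed than among the unexposed.

0.200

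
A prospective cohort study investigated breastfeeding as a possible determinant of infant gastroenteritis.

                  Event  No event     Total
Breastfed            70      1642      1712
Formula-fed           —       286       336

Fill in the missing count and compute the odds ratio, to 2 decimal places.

0.24

The missing cell is in the unexposed row: 336 − 286 = 50.
So a = 70, b = 1642, c = 50, d = 286.
OR = (a·d)/(b·c) = (70 × 286) / (1642 × 50) = 20020 / 82100 = 0.24385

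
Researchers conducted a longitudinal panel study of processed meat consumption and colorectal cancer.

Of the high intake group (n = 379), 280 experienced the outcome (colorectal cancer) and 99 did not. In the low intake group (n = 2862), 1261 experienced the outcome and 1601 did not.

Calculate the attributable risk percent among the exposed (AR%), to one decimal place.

40.4

From the description: a = 280, b = 99, c = 1261, d = 1601.
Risk in exposed = 280/379 = 0.73879; risk in unexposed = 1261/2862 = 0.44060.
RR = 0.73879/0.44060 = 1.67677
AR% = (RR − 1)/RR × 100 = (1.67677 − 1)/1.67677 × 100 = 40.3615%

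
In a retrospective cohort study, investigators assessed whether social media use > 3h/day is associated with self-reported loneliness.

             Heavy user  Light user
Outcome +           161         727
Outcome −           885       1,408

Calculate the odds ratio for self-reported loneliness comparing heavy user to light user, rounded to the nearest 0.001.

0.352

Reading the table with exposure as columns: a = 161 (Heavy user, case), b = 885 (Heavy user, non-case), c = 727 (Light user, case), d = 1408.
OR = (a·d)/(b·c) = (161 × 1408) / (885 × 727) = 226688 / 643395 = 0.35233
Exposure is associated with lower odds of self-reported loneliness (OR = 0.35 < 1).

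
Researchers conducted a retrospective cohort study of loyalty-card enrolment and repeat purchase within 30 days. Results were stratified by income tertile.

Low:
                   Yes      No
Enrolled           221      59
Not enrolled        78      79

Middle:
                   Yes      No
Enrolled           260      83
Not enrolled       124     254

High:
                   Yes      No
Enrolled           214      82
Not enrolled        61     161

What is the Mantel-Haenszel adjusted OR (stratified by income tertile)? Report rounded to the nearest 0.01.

5.75

OR_MH = Σ(aᵢdᵢ/nᵢ) / Σ(bᵢcᵢ/nᵢ), where nᵢ is the stratum total.
Stratum 1 (Low): n = 437; a·d/n = 221·79/437 = 39.9519; b·c/n = 59·78/437 = 10.5309
Stratum 2 (Middle): n = 721; a·d/n = 260·254/721 = 91.5950; b·c/n = 83·124/721 = 14.2746
Stratum 3 (High): n = 518; a·d/n = 214·161/518 = 66.5135; b·c/n = 82·61/518 = 9.6564
OR_MH = (39.9519 + 91.5950 + 66.5135) / (10.5309 + 14.2746 + 9.6564) = 198.0605 / 34.4619 = 5.74723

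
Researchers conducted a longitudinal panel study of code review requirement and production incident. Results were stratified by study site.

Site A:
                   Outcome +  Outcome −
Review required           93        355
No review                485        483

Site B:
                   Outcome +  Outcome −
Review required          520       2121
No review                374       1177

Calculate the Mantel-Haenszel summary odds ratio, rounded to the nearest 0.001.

OR_MH = Σ(aᵢdᵢ/nᵢ) / Σ(bᵢcᵢ/nᵢ), where nᵢ is the stratum total.
Stratum 1 (Site A): n = 1416; a·d/n = 93·483/1416 = 31.7225; b·c/n = 355·485/1416 = 121.5925
Stratum 2 (Site B): n = 4192; a·d/n = 520·1177/4192 = 146.0019; b·c/n = 2121·374/4192 = 189.2304
OR_MH = (31.7225 + 146.0019) / (121.5925 + 189.2304) = 177.7244 / 310.8230 = 0.57179

0.572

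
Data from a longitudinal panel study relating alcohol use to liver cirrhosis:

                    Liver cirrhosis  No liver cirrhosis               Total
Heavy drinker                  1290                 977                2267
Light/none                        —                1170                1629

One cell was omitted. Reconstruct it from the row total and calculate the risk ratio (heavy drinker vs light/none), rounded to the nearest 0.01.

2.02

The missing cell is in the unexposed row: 1629 − 1170 = 459.
So a = 1290, b = 977, c = 459, d = 1170.
RR = [a/(a+b)] / [c/(c+d)] = (1290/2267) / (459/1629) = 0.56903/0.28177 = 2.01951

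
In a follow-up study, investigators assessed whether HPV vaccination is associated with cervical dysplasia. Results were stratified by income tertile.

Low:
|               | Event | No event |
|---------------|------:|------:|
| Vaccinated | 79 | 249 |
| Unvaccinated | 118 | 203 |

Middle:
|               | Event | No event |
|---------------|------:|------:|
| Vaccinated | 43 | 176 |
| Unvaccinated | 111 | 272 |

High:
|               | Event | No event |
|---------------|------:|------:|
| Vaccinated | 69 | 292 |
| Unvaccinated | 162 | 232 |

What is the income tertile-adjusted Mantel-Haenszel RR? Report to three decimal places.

RR_MH = Σ(aᵢ·n₀ᵢ/nᵢ) / Σ(cᵢ·n₁ᵢ/nᵢ), with n₁ᵢ = aᵢ+bᵢ (exposed), n₀ᵢ = cᵢ+dᵢ (unexposed), nᵢ = n₁ᵢ+n₀ᵢ.
Stratum 1 (Low): n₁ = 328, n₀ = 321, n = 649; a·n₀/n = 79·321/649 = 39.0740; c·n₁/n = 118·328/649 = 59.6364
Stratum 2 (Middle): n₁ = 219, n₀ = 383, n = 602; a·n₀/n = 43·383/602 = 27.3571; c·n₁/n = 111·219/602 = 40.3804
Stratum 3 (High): n₁ = 361, n₀ = 394, n = 755; a·n₀/n = 69·394/755 = 36.0079; c·n₁/n = 162·361/755 = 77.4596
RR_MH = (39.0740 + 27.3571 + 36.0079) / (59.6364 + 40.3804 + 77.4596) = 102.4390 / 177.4764 = 0.57720

0.577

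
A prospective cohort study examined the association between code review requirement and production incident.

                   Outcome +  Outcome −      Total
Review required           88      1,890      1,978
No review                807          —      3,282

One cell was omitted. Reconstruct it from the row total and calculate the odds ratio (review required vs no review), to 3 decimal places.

The missing cell is in the unexposed row: 3282 − 807 = 2475.
So a = 88, b = 1890, c = 807, d = 2475.
OR = (a·d)/(b·c) = (88 × 2475) / (1890 × 807) = 217800 / 1525230 = 0.14280

0.143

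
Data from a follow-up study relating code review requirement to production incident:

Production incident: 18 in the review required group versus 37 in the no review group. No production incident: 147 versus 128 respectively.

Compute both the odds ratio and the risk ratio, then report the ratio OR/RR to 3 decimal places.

From the description: a = 18, b = 147, c = 37, d = 128.
OR = (18·128)/(147·37) = 2304/5439 = 0.42361
Risk in exposed = 18/165 = 0.10909; risk in unexposed = 37/165 = 0.22424; RR = 0.48649
OR/RR = 0.42361 / 0.48649 = 0.87075
The outcome is not rare, so the OR lies further from 1 than the RR.

0.871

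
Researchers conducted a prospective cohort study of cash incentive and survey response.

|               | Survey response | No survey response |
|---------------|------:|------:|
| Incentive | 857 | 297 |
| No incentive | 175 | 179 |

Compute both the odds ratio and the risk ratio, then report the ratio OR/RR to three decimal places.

Cells: a = 857, b = 297, c = 175, d = 179.
OR = (857·179)/(297·175) = 153403/51975 = 2.95148
Risk in exposed = 857/1154 = 0.74263; risk in unexposed = 175/354 = 0.49435; RR = 1.50224
OR/RR = 2.95148 / 1.50224 = 1.96471
The outcome is not rare, so the OR lies further from 1 than the RR.

1.965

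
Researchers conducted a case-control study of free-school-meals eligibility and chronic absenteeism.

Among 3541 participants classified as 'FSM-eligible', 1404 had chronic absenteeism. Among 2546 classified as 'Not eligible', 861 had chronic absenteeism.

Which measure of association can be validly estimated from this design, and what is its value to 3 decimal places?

1.286

From the description: a = 1404, b = 2137, c = 861, d = 1685.
This is a case-control study: participants were sampled on outcome status, so risks in the source population cannot be estimated directly — relative risk is not valid here. The odds ratio is the appropriate measure.
OR = (a·d)/(b·c) = (1404 × 1685) / (2137 × 861) = 2365740 / 1839957 = 1.28576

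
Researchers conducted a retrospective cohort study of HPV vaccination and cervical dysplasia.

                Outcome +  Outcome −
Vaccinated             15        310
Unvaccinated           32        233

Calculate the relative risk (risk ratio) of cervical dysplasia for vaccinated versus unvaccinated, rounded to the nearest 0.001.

Cells: a = 15, b = 310, c = 32, d = 233.
Risk in exposed = 15/325 = 0.04615; risk in unexposed = 32/265 = 0.12075.
RR = 0.04615 / 0.12075 = 0.38221
The risk is 62% lower among the exposed than among the unexposed.

0.382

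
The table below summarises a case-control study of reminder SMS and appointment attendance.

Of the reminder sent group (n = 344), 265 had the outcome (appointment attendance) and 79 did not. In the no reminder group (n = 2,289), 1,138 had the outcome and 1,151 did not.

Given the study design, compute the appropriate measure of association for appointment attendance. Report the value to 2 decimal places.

3.39

From the description: a = 265, b = 79, c = 1138, d = 1151.
This is a case-control study: participants were sampled on outcome status, so risks in the source population cannot be estimated directly — relative risk is not valid here. The odds ratio is the appropriate measure.
OR = (a·d)/(b·c) = (265 × 1151) / (79 × 1138) = 305015 / 89902 = 3.39275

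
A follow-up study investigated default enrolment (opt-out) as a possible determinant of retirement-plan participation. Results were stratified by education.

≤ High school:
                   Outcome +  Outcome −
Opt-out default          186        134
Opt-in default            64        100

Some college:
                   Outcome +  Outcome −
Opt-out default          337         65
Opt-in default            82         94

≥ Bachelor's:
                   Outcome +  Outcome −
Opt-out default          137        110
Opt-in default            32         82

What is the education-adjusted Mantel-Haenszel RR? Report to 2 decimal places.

1.72

RR_MH = Σ(aᵢ·n₀ᵢ/nᵢ) / Σ(cᵢ·n₁ᵢ/nᵢ), with n₁ᵢ = aᵢ+bᵢ (exposed), n₀ᵢ = cᵢ+dᵢ (unexposed), nᵢ = n₁ᵢ+n₀ᵢ.
Stratum 1 (≤ High school): n₁ = 320, n₀ = 164, n = 484; a·n₀/n = 186·164/484 = 63.0248; c·n₁/n = 64·320/484 = 42.3140
Stratum 2 (Some college): n₁ = 402, n₀ = 176, n = 578; a·n₀/n = 337·176/578 = 102.6159; c·n₁/n = 82·402/578 = 57.0311
Stratum 3 (≥ Bachelor's): n₁ = 247, n₀ = 114, n = 361; a·n₀/n = 137·114/361 = 43.2632; c·n₁/n = 32·247/361 = 21.8947
RR_MH = (63.0248 + 102.6159 + 43.2632) / (42.3140 + 57.0311 + 21.8947) = 208.9039 / 121.2399 = 1.72306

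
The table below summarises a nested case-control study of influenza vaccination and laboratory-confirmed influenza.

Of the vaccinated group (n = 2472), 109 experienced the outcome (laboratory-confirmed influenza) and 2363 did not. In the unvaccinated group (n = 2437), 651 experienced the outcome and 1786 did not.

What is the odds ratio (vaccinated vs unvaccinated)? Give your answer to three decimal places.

From the description: a = 109, b = 2363, c = 651, d = 1786.
OR = (a·d)/(b·c) = (109 × 1786) / (2363 × 651) = 194674 / 1538313 = 0.12655
Exposure is associated with lower odds of laboratory-confirmed influenza (OR = 0.13 < 1).

0.127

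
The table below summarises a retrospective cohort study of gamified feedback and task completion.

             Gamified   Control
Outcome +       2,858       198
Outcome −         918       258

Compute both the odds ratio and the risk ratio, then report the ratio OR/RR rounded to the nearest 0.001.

2.327

Reading the table with exposure as columns: a = 2858 (Gamified, case), b = 918 (Gamified, non-case), c = 198 (Control, case), d = 258.
OR = (2858·258)/(918·198) = 737364/181764 = 4.05671
Risk in exposed = 2858/3776 = 0.75689; risk in unexposed = 198/456 = 0.43421; RR = 1.74313
OR/RR = 4.05671 / 1.74313 = 2.32726
The outcome is not rare, so the OR lies further from 1 than the RR.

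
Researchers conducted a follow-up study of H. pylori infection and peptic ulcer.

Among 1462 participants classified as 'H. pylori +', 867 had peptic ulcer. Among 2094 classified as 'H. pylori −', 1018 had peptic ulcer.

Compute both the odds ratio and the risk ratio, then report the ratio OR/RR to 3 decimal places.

1.263

From the description: a = 867, b = 595, c = 1018, d = 1076.
OR = (867·1076)/(595·1018) = 932892/605710 = 1.54016
Risk in exposed = 867/1462 = 0.59302; risk in unexposed = 1018/2094 = 0.48615; RR = 1.21983
OR/RR = 1.54016 / 1.21983 = 1.26260
The outcome is not rare, so the OR lies further from 1 than the RR.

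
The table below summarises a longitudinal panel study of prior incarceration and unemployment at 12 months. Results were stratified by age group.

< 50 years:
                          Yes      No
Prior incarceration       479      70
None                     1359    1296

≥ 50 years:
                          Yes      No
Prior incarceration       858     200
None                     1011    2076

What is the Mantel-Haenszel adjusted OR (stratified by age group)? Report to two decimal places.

7.95

OR_MH = Σ(aᵢdᵢ/nᵢ) / Σ(bᵢcᵢ/nᵢ), where nᵢ is the stratum total.
Stratum 1 (< 50 years): n = 3204; a·d/n = 479·1296/3204 = 193.7528; b·c/n = 70·1359/3204 = 29.6910
Stratum 2 (≥ 50 years): n = 4145; a·d/n = 858·2076/4145 = 429.7245; b·c/n = 200·1011/4145 = 48.7817
OR_MH = (193.7528 + 429.7245) / (29.6910 + 48.7817) = 623.4773 / 78.4727 = 7.94515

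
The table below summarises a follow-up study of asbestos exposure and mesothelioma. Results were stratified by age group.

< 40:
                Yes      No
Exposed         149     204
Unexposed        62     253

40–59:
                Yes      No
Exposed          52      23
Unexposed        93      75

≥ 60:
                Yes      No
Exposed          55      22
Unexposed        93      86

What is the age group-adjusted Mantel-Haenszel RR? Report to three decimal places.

1.618

RR_MH = Σ(aᵢ·n₀ᵢ/nᵢ) / Σ(cᵢ·n₁ᵢ/nᵢ), with n₁ᵢ = aᵢ+bᵢ (exposed), n₀ᵢ = cᵢ+dᵢ (unexposed), nᵢ = n₁ᵢ+n₀ᵢ.
Stratum 1 (< 40): n₁ = 353, n₀ = 315, n = 668; a·n₀/n = 149·315/668 = 70.2620; c·n₁/n = 62·353/668 = 32.7635
Stratum 2 (40–59): n₁ = 75, n₀ = 168, n = 243; a·n₀/n = 52·168/243 = 35.9506; c·n₁/n = 93·75/243 = 28.7037
Stratum 3 (≥ 60): n₁ = 77, n₀ = 179, n = 256; a·n₀/n = 55·179/256 = 38.4570; c·n₁/n = 93·77/256 = 27.9727
RR_MH = (70.2620 + 35.9506 + 38.4570) / (32.7635 + 28.7037 + 27.9727) = 144.6696 / 89.4398 = 1.61751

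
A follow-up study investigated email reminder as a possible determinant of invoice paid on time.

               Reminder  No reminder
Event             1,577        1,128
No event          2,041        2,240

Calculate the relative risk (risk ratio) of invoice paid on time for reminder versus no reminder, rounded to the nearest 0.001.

1.301

Reading the table with exposure as columns: a = 1577 (Reminder, case), b = 2041 (Reminder, non-case), c = 1128 (No reminder, case), d = 2240.
Risk in exposed = 1577/3618 = 0.43588; risk in unexposed = 1128/3368 = 0.33492.
RR = 0.43588 / 0.33492 = 1.30145
The risk among the exposed is 1.30 times that among the unexposed.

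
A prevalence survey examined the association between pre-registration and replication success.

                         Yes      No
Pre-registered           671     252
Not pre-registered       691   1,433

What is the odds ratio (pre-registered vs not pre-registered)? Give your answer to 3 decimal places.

5.522

Cells: a = 671, b = 252, c = 691, d = 1433.
OR = (a·d)/(b·c) = (671 × 1433) / (252 × 691) = 961543 / 174132 = 5.52192
The odds of replication success are about 5.52 times as high in the pre-registered group.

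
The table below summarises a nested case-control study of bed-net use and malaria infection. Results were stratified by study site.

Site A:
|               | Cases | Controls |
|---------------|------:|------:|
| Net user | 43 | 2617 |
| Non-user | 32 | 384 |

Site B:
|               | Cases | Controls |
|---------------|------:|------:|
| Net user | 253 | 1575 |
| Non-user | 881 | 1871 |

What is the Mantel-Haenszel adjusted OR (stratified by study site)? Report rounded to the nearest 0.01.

0.33

OR_MH = Σ(aᵢdᵢ/nᵢ) / Σ(bᵢcᵢ/nᵢ), where nᵢ is the stratum total.
Stratum 1 (Site A): n = 3076; a·d/n = 43·384/3076 = 5.3680; b·c/n = 2617·32/3076 = 27.2250
Stratum 2 (Site B): n = 4580; a·d/n = 253·1871/4580 = 103.3544; b·c/n = 1575·881/4580 = 302.9640
OR_MH = (5.3680 + 103.3544) / (27.2250 + 302.9640) = 108.7224 / 330.1889 = 0.32927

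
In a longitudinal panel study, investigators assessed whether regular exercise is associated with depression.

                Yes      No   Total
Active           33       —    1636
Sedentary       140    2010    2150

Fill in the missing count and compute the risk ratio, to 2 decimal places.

The missing cell is in the exposed row: 1636 − 33 = 1603.
So a = 33, b = 1603, c = 140, d = 2010.
RR = [a/(a+b)] / [c/(c+d)] = (33/1636) / (140/2150) = 0.02017/0.06512 = 0.30977

0.31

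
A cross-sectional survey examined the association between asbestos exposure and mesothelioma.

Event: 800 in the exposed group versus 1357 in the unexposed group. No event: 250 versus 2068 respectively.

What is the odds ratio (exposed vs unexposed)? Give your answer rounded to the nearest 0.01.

4.88

From the description: a = 800, b = 250, c = 1357, d = 2068.
OR = (a·d)/(b·c) = (800 × 2068) / (250 × 1357) = 1654400 / 339250 = 4.87664
The odds of mesothelioma are about 4.88 times as high in the exposed group.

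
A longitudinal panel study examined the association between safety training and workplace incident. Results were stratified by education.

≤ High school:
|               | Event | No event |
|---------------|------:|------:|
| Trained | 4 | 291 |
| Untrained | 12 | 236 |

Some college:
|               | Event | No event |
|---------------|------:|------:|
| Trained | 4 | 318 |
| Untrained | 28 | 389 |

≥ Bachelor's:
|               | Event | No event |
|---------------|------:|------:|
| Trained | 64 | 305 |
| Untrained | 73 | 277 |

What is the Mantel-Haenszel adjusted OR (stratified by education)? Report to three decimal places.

OR_MH = Σ(aᵢdᵢ/nᵢ) / Σ(bᵢcᵢ/nᵢ), where nᵢ is the stratum total.
Stratum 1 (≤ High school): n = 543; a·d/n = 4·236/543 = 1.7385; b·c/n = 291·12/543 = 6.4309
Stratum 2 (Some college): n = 739; a·d/n = 4·389/739 = 2.1055; b·c/n = 318·28/739 = 12.0487
Stratum 3 (≥ Bachelor's): n = 719; a·d/n = 64·277/719 = 24.6565; b·c/n = 305·73/719 = 30.9666
OR_MH = (1.7385 + 2.1055 + 24.6565) / (6.4309 + 12.0487 + 30.9666) = 28.5005 / 49.4463 = 0.57639

0.576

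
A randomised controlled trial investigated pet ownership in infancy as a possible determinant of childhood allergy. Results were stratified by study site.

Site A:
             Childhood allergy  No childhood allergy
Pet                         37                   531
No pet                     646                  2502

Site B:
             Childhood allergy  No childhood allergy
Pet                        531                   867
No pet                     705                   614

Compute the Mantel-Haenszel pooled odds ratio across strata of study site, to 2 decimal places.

0.46

OR_MH = Σ(aᵢdᵢ/nᵢ) / Σ(bᵢcᵢ/nᵢ), where nᵢ is the stratum total.
Stratum 1 (Site A): n = 3716; a·d/n = 37·2502/3716 = 24.9123; b·c/n = 531·646/3716 = 92.3105
Stratum 2 (Site B): n = 2717; a·d/n = 531·614/2717 = 119.9978; b·c/n = 867·705/2717 = 224.9669
OR_MH = (24.9123 + 119.9978) / (92.3105 + 224.9669) = 144.9101 / 317.2774 = 0.45673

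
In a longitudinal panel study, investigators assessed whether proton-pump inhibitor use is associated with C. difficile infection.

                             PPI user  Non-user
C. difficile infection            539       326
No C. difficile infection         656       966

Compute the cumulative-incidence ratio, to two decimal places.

Reading the table with exposure as columns: a = 539 (PPI user, case), b = 656 (PPI user, non-case), c = 326 (Non-user, case), d = 966.
Risk in exposed = 539/1195 = 0.45105; risk in unexposed = 326/1292 = 0.25232.
RR = 0.45105 / 0.25232 = 1.78758
The risk among the exposed is 1.79 times that among the unexposed.

1.79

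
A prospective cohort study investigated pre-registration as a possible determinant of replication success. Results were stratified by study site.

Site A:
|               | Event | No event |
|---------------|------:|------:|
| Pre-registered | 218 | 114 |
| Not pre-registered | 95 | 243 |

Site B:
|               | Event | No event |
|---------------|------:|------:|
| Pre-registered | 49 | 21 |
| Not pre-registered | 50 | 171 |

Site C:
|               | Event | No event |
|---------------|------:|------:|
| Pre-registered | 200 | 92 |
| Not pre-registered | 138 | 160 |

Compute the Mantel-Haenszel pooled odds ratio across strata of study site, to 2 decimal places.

OR_MH = Σ(aᵢdᵢ/nᵢ) / Σ(bᵢcᵢ/nᵢ), where nᵢ is the stratum total.
Stratum 1 (Site A): n = 670; a·d/n = 218·243/670 = 79.0657; b·c/n = 114·95/670 = 16.1642
Stratum 2 (Site B): n = 291; a·d/n = 49·171/291 = 28.7938; b·c/n = 21·50/291 = 3.6082
Stratum 3 (Site C): n = 590; a·d/n = 200·160/590 = 54.2373; b·c/n = 92·138/590 = 21.5186
OR_MH = (79.0657 + 28.7938 + 54.2373) / (16.1642 + 3.6082 + 21.5186) = 162.0968 / 41.2911 = 3.92571

3.93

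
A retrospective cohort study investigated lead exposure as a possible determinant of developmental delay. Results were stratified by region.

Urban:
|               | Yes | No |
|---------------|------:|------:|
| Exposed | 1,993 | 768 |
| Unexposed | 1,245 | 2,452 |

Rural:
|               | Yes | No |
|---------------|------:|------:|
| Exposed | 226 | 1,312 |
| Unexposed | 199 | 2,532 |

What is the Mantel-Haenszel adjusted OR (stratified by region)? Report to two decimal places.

OR_MH = Σ(aᵢdᵢ/nᵢ) / Σ(bᵢcᵢ/nᵢ), where nᵢ is the stratum total.
Stratum 1 (Urban): n = 6458; a·d/n = 1993·2452/6458 = 756.7104; b·c/n = 768·1245/6458 = 148.0582
Stratum 2 (Rural): n = 4269; a·d/n = 226·2532/4269 = 134.0436; b·c/n = 1312·199/4269 = 61.1591
OR_MH = (756.7104 + 134.0436) / (148.0582 + 61.1591) = 890.7540 / 209.2173 = 4.25755

4.26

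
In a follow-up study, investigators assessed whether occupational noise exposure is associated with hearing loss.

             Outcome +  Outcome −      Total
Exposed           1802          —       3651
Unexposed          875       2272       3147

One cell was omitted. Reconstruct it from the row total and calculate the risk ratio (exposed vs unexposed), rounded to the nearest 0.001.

1.775

The missing cell is in the exposed row: 3651 − 1802 = 1849.
So a = 1802, b = 1849, c = 875, d = 2272.
RR = [a/(a+b)] / [c/(c+d)] = (1802/3651) / (875/3147) = 0.49356/0.27804 = 1.77514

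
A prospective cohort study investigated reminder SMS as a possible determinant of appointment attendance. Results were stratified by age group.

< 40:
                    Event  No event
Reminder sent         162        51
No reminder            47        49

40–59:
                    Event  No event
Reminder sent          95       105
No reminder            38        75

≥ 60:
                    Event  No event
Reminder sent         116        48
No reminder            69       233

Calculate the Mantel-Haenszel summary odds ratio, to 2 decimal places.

OR_MH = Σ(aᵢdᵢ/nᵢ) / Σ(bᵢcᵢ/nᵢ), where nᵢ is the stratum total.
Stratum 1 (< 40): n = 309; a·d/n = 162·49/309 = 25.6893; b·c/n = 51·47/309 = 7.7573
Stratum 2 (40–59): n = 313; a·d/n = 95·75/313 = 22.7636; b·c/n = 105·38/313 = 12.7476
Stratum 3 (≥ 60): n = 466; a·d/n = 116·233/466 = 58.0000; b·c/n = 48·69/466 = 7.1073
OR_MH = (25.6893 + 22.7636 + 58.0000) / (7.7573 + 12.7476 + 7.1073) = 106.4529 / 27.6122 = 3.85529

3.86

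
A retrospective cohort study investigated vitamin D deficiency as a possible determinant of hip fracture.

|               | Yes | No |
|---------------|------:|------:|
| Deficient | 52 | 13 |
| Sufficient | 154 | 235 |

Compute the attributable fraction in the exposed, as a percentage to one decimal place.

Cells: a = 52, b = 13, c = 154, d = 235.
Risk in exposed = 52/65 = 0.80000; risk in unexposed = 154/389 = 0.39589.
RR = 0.80000/0.39589 = 2.02078
AR% = (RR − 1)/RR × 100 = (2.02078 − 1)/2.02078 × 100 = 50.5141%

50.5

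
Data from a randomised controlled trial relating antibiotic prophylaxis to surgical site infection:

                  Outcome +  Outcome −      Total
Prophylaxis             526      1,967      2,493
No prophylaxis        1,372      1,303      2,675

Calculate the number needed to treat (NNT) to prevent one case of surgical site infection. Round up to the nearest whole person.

4

Risk in treated group = 526/2493 = 0.21099; risk in control = 1372/2675 = 0.51290.
Absolute risk reduction = 0.51290 − 0.21099 = 0.30191
NNT = 1 / ARR = 1 / 0.30191 = 3.312 → round up → 4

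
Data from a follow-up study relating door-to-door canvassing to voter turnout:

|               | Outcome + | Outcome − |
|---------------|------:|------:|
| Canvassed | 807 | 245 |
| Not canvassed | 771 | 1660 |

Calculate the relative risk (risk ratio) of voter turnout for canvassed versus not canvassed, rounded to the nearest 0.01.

2.42

Cells: a = 807, b = 245, c = 771, d = 1660.
Risk in exposed = 807/1052 = 0.76711; risk in unexposed = 771/2431 = 0.31715.
RR = 0.76711 / 0.31715 = 2.41874
The risk among the exposed is 2.42 times that among the unexposed.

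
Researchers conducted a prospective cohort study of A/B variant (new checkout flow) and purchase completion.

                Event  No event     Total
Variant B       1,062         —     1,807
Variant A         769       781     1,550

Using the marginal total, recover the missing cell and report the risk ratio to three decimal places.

The missing cell is in the exposed row: 1807 − 1062 = 745.
So a = 1062, b = 745, c = 769, d = 781.
RR = [a/(a+b)] / [c/(c+d)] = (1062/1807) / (769/1550) = 0.58771/0.49613 = 1.18460

1.185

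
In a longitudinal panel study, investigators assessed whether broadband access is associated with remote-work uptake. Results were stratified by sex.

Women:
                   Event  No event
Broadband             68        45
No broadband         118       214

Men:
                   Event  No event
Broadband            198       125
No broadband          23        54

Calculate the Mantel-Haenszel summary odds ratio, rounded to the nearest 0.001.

OR_MH = Σ(aᵢdᵢ/nᵢ) / Σ(bᵢcᵢ/nᵢ), where nᵢ is the stratum total.
Stratum 1 (Women): n = 445; a·d/n = 68·214/445 = 32.7011; b·c/n = 45·118/445 = 11.9326
Stratum 2 (Men): n = 400; a·d/n = 198·54/400 = 26.7300; b·c/n = 125·23/400 = 7.1875
OR_MH = (32.7011 + 26.7300) / (11.9326 + 7.1875) = 59.4311 / 19.1201 = 3.10831

3.108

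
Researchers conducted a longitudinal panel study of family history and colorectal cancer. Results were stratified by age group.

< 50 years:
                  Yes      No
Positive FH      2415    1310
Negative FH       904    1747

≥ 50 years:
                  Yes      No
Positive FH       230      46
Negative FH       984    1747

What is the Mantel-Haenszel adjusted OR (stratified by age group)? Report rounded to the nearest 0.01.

OR_MH = Σ(aᵢdᵢ/nᵢ) / Σ(bᵢcᵢ/nᵢ), where nᵢ is the stratum total.
Stratum 1 (< 50 years): n = 6376; a·d/n = 2415·1747/6376 = 661.7009; b·c/n = 1310·904/6376 = 185.7340
Stratum 2 (≥ 50 years): n = 3007; a·d/n = 230·1747/3007 = 133.6249; b·c/n = 46·984/3007 = 15.0529
OR_MH = (661.7009 + 133.6249) / (185.7340 + 15.0529) = 795.3258 / 200.7869 = 3.96104

3.96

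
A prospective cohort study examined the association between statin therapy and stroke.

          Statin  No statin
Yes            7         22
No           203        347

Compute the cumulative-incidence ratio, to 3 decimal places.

0.559

Reading the table with exposure as columns: a = 7 (Statin, case), b = 203 (Statin, non-case), c = 22 (No statin, case), d = 347.
Risk in exposed = 7/210 = 0.03333; risk in unexposed = 22/369 = 0.05962.
RR = 0.03333 / 0.05962 = 0.55909
The risk is 44% lower among the exposed than among the unexposed.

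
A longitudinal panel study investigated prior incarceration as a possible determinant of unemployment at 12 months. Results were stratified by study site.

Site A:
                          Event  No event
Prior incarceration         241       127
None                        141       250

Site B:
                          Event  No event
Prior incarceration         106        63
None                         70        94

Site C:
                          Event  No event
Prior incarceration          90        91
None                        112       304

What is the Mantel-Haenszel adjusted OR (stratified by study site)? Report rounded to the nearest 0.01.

OR_MH = Σ(aᵢdᵢ/nᵢ) / Σ(bᵢcᵢ/nᵢ), where nᵢ is the stratum total.
Stratum 1 (Site A): n = 759; a·d/n = 241·250/759 = 79.3808; b·c/n = 127·141/759 = 23.5929
Stratum 2 (Site B): n = 333; a·d/n = 106·94/333 = 29.9219; b·c/n = 63·70/333 = 13.2432
Stratum 3 (Site C): n = 597; a·d/n = 90·304/597 = 45.8291; b·c/n = 91·112/597 = 17.0720
OR_MH = (79.3808 + 29.9219 + 45.8291) / (23.5929 + 13.2432 + 17.0720) = 155.1318 / 53.9082 = 2.87771

2.88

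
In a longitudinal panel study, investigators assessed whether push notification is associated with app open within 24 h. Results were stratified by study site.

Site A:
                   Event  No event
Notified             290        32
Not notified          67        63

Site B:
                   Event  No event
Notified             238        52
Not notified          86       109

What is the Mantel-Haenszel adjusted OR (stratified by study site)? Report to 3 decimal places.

6.725

OR_MH = Σ(aᵢdᵢ/nᵢ) / Σ(bᵢcᵢ/nᵢ), where nᵢ is the stratum total.
Stratum 1 (Site A): n = 452; a·d/n = 290·63/452 = 40.4204; b·c/n = 32·67/452 = 4.7434
Stratum 2 (Site B): n = 485; a·d/n = 238·109/485 = 53.4887; b·c/n = 52·86/485 = 9.2206
OR_MH = (40.4204 + 53.4887) / (4.7434 + 9.2206) = 93.9090 / 13.9640 = 6.72509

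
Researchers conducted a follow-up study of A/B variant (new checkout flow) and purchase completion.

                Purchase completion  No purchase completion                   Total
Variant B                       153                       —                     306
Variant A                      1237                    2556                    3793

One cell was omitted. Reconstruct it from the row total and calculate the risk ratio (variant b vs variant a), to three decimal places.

1.533

The missing cell is in the exposed row: 306 − 153 = 153.
So a = 153, b = 153, c = 1237, d = 2556.
RR = [a/(a+b)] / [c/(c+d)] = (153/306) / (1237/3793) = 0.50000/0.32613 = 1.53314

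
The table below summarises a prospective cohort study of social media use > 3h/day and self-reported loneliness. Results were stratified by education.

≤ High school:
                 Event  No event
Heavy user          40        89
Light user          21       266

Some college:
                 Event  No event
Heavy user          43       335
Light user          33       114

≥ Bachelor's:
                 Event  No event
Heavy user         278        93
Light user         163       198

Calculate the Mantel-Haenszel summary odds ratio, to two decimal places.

OR_MH = Σ(aᵢdᵢ/nᵢ) / Σ(bᵢcᵢ/nᵢ), where nᵢ is the stratum total.
Stratum 1 (≤ High school): n = 416; a·d/n = 40·266/416 = 25.5769; b·c/n = 89·21/416 = 4.4928
Stratum 2 (Some college): n = 525; a·d/n = 43·114/525 = 9.3371; b·c/n = 335·33/525 = 21.0571
Stratum 3 (≥ Bachelor's): n = 732; a·d/n = 278·198/732 = 75.1967; b·c/n = 93·163/732 = 20.7090
OR_MH = (25.5769 + 9.3371 + 75.1967) / (4.4928 + 21.0571 + 20.7090) = 110.1108 / 46.2589 = 2.38031

2.38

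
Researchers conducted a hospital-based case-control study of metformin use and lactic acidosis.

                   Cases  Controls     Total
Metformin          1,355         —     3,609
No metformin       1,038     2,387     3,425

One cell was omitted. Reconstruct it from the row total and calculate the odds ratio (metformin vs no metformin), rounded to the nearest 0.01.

1.38

The missing cell is in the exposed row: 3609 − 1355 = 2254.
So a = 1355, b = 2254, c = 1038, d = 2387.
OR = (a·d)/(b·c) = (1355 × 2387) / (2254 × 1038) = 3234385 / 2339652 = 1.38242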